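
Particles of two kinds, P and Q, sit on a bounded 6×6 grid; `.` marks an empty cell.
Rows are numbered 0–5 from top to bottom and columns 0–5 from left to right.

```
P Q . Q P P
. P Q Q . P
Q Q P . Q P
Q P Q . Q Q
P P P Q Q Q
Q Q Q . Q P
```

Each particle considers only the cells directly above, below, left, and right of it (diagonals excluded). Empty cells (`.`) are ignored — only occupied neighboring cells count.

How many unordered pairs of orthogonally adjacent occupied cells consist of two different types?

21

Scan each occupied cell's neighbors to the right and below so each pair is counted once.
From row 0: 3 unlike of 6 pairs (running 3/6).
From row 1: 3 unlike of 5 pairs (running 6/11).
From row 2: 5 unlike of 8 pairs (running 11/19).
From row 3: 4 unlike of 8 pairs (running 15/27).
From row 4: 5 unlike of 10 pairs (running 20/37).
From row 5: 1 unlike of 3 pairs (running 21/40).
Total adjacent occupied pairs: 40; unlike-type pairs: 21.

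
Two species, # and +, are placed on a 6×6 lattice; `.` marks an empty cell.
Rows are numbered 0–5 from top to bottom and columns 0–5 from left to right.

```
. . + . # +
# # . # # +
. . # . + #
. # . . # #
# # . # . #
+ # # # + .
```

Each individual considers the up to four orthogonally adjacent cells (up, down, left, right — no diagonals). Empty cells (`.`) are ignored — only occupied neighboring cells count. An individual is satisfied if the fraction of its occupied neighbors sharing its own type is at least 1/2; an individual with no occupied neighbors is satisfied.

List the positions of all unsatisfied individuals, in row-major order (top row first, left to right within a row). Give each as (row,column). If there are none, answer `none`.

(0,2)+ 0/0 satisfied
(0,4)# 1/2 satisfied
(0,5)+ 1/2 satisfied
(1,0)# 1/1 satisfied
(1,1)# 1/1 satisfied
(1,3)# 1/1 satisfied
(1,4)# 2/4 satisfied
(1,5)+ 1/3 not
(2,2)# 0/0 satisfied
(2,4)+ 0/3 not
(2,5)# 1/3 not
(3,1)# 1/1 satisfied
(3,4)# 1/2 satisfied
(3,5)# 3/3 satisfied
(4,0)# 1/2 satisfied
(4,1)# 3/3 satisfied
(4,3)# 1/1 satisfied
(4,5)# 1/1 satisfied
(5,0)+ 0/2 not
(5,1)# 2/3 satisfied
(5,2)# 2/2 satisfied
(5,3)# 2/3 satisfied
(5,4)+ 0/1 not

(1,5), (2,4), (2,5), (5,0), (5,4)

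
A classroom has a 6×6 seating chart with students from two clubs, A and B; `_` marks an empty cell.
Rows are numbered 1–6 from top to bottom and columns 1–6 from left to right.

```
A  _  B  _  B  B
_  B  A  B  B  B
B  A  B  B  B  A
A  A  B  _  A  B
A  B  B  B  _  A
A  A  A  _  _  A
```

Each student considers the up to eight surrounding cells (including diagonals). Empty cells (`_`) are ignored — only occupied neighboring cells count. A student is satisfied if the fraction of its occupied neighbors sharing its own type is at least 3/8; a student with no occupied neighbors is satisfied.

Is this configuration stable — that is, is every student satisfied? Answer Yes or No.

No

(1,1)A 0/1 unhappy
(1,3)B 2/3 ok
(1,5)B 4/4 ok
(1,6)B 3/3 ok
(2,2)B 3/6 ok
(2,3)A 1/6 unhappy
(2,4)B 6/7 ok
(2,5)B 6/7 ok
(2,6)B 4/5 ok
(3,1)B 1/4 unhappy
(3,2)A 3/7 ok
(3,3)B 4/7 ok
(3,4)B 5/7 ok
(3,5)B 5/7 ok
(3,6)A 1/5 unhappy
(4,1)A 3/5 ok
(4,2)A 3/8 ok
(4,3)B 5/7 ok
(4,5)A 2/6 unhappy
(4,6)B 1/4 unhappy
(5,1)A 4/5 ok
(5,2)B 2/8 unhappy
(5,3)B 3/6 ok
(5,4)B 2/4 ok
(5,6)A 2/3 ok
(6,1)A 2/3 ok
(6,2)A 3/5 ok
(6,3)A 1/4 unhappy
(6,6)A 1/1 ok
For instance (1,1) has only 0/1 same-type neighbors, below 3/8.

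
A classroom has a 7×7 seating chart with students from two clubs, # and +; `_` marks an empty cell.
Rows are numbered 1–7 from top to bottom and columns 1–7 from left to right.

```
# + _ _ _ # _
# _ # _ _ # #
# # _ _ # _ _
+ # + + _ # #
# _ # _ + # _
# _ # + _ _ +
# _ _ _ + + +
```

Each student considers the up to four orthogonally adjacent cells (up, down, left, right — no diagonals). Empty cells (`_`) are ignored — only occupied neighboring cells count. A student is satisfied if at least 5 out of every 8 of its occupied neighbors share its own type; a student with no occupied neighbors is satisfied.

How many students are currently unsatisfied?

11

(1,1)# 1/2 not
(1,2)+ 0/1 not
(1,6)# 1/1 satisfied
(2,1)# 2/2 satisfied
(2,3)# 0/0 satisfied
(2,6)# 2/2 satisfied
(2,7)# 1/1 satisfied
(3,1)# 2/3 satisfied
(3,2)# 2/2 satisfied
(3,5)# 0/0 satisfied
(4,1)+ 0/3 not
(4,2)# 1/3 not
(4,3)+ 1/3 not
(4,4)+ 1/1 satisfied
(4,6)# 2/2 satisfied
(4,7)# 1/1 satisfied
(5,1)# 1/2 not
(5,3)# 1/2 not
(5,5)+ 0/1 not
(5,6)# 1/2 not
(6,1)# 2/2 satisfied
(6,3)# 1/2 not
(6,4)+ 0/1 not
(6,7)+ 1/1 satisfied
(7,1)# 1/1 satisfied
(7,5)+ 1/1 satisfied
(7,6)+ 2/2 satisfied
(7,7)+ 2/2 satisfied
Unsatisfied: (1,1), (1,2), (4,1), (4,2), (4,3), (5,1), (5,3), (5,5), (5,6), (6,3), (6,4) — 11 in total.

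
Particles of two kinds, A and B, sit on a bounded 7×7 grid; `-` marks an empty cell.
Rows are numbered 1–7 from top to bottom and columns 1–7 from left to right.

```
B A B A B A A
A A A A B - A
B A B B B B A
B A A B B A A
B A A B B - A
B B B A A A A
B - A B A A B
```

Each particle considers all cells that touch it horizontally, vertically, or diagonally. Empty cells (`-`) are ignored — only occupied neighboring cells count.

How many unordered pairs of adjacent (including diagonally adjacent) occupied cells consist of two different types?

64

Scan each occupied cell's neighbors to the right and below (and the two forward diagonals) so each pair is counted once.
From row 1: 13 unlike of 22 pairs (running 13/22).
From row 2: 10 unlike of 20 pairs (running 23/42).
From row 3: 11 unlike of 25 pairs (running 34/67).
From row 4: 8 unlike of 22 pairs (running 42/89).
From row 5: 12 unlike of 20 pairs (running 54/109).
From row 6: 7 unlike of 22 pairs (running 61/131).
From row 7: 3 unlike of 4 pairs (running 64/135).
Total adjacent occupied pairs: 135; unlike-type pairs: 64.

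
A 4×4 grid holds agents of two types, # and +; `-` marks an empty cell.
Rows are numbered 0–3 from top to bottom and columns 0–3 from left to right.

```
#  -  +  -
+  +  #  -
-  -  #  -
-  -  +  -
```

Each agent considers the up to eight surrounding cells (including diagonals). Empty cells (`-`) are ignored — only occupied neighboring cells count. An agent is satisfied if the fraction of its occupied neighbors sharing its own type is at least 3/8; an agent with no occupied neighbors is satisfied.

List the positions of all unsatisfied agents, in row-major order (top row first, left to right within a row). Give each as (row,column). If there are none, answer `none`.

Row 0: (0,0)# 0/2 unhappy · (0,2)+ 1/2 ok
Row 1: (1,0)+ 1/2 ok · (1,1)+ 2/5 ok · (1,2)# 1/3 unhappy
Row 2: (2,2)# 1/3 unhappy
Row 3: (3,2)+ 0/1 unhappy

(0,0), (1,2), (2,2), (3,2)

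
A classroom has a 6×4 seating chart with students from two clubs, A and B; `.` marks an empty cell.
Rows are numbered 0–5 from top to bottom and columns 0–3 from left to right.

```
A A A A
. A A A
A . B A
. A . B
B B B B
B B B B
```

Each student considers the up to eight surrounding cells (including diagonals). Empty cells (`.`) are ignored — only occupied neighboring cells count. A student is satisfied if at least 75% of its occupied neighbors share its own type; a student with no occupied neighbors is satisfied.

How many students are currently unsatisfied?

3

(0,0)A 2/2 ok
(0,1)A 4/4 ok
(0,2)A 5/5 ok
(0,3)A 3/3 ok
(1,1)A 5/6 ok
(1,2)A 6/7 ok
(1,3)A 4/5 ok
(2,0)A 2/2 ok
(2,2)B 1/6 unhappy
(2,3)A 2/4 unhappy
(3,1)A 1/5 unhappy
(3,3)B 3/4 ok
(4,0)B 3/4 ok
(4,1)B 5/6 ok
(4,2)B 6/7 ok
(4,3)B 4/4 ok
(5,0)B 3/3 ok
(5,1)B 5/5 ok
(5,2)B 5/5 ok
(5,3)B 3/3 ok
Unsatisfied: (2,2), (2,3), (3,1) — 3 in total.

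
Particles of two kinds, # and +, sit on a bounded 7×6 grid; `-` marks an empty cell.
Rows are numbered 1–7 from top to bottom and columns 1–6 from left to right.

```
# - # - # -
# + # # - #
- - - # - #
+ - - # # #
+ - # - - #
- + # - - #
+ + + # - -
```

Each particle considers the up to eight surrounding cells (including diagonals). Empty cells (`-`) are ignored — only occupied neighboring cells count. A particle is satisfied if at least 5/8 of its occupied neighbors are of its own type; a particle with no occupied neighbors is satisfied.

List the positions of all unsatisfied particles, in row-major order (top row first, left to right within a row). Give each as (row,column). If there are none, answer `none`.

Row 1: (1,1)# 1/2 not · (1,3)# 2/3 satisfied · (1,5)# 2/2 satisfied
Row 2: (2,1)# 1/2 not · (2,2)+ 0/4 not · (2,3)# 3/4 satisfied · (2,4)# 4/4 satisfied · (2,6)# 2/2 satisfied
Row 3: (3,4)# 4/4 satisfied · (3,6)# 3/3 satisfied
Row 4: (4,1)+ 1/1 satisfied · (4,4)# 3/3 satisfied · (4,5)# 5/5 satisfied · (4,6)# 3/3 satisfied
Row 5: (5,1)+ 2/2 satisfied · (5,3)# 2/3 satisfied · (5,6)# 3/3 satisfied
Row 6: (6,2)+ 4/6 satisfied · (6,3)# 2/5 not · (6,6)# 1/1 satisfied
Row 7: (7,1)+ 2/2 satisfied · (7,2)+ 3/4 satisfied · (7,3)+ 2/4 not · (7,4)# 1/2 not

(1,1), (2,1), (2,2), (6,3), (7,3), (7,4)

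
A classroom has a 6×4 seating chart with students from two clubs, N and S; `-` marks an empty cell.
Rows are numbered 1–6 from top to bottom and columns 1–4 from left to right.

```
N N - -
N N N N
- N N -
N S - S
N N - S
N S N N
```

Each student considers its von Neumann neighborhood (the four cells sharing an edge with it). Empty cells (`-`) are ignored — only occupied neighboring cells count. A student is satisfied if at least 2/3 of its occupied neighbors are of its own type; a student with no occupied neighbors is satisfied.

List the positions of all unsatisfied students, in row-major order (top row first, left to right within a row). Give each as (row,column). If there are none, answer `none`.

Row 1: (1,1)N 2/2 satisfied · (1,2)N 2/2 satisfied
Row 2: (2,1)N 2/2 satisfied · (2,2)N 4/4 satisfied · (2,3)N 3/3 satisfied · (2,4)N 1/1 satisfied
Row 3: (3,2)N 2/3 satisfied · (3,3)N 2/2 satisfied
Row 4: (4,1)N 1/2 not · (4,2)S 0/3 not · (4,4)S 1/1 satisfied
Row 5: (5,1)N 3/3 satisfied · (5,2)N 1/3 not · (5,4)S 1/2 not
Row 6: (6,1)N 1/2 not · (6,2)S 0/3 not · (6,3)N 1/2 not · (6,4)N 1/2 not

(4,1), (4,2), (5,2), (5,4), (6,1), (6,2), (6,3), (6,4)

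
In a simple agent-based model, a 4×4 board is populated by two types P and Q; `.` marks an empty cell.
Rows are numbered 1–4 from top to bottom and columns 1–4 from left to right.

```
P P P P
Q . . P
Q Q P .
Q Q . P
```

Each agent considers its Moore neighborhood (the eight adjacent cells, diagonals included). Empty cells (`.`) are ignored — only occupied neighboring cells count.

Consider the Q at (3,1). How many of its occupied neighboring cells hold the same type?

4

Occupied neighbors of (3,1): (2,1)=Q, (3,2)=Q, (4,1)=Q, (4,2)=Q.
Same type (Q): 4 of 4.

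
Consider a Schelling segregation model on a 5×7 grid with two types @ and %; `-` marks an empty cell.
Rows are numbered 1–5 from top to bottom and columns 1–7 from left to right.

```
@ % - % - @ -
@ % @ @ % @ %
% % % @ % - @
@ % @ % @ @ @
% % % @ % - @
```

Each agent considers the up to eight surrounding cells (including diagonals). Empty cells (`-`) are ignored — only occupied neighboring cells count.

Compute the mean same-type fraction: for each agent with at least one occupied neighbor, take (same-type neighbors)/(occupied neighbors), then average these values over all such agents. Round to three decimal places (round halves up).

0.456

(1,1)@ 1/3
(1,2)% 1/4
(1,4)% 1/3
(1,6)@ 1/3
(2,1)@ 1/5
(2,2)% 4/7
(2,3)@ 2/7
(2,4)@ 2/6
(2,5)% 2/6
(2,6)@ 2/5
(2,7)% 0/3
(3,1)% 3/5
(3,2)% 4/8
(3,3)% 4/8
(3,4)@ 4/8
(3,5)% 2/7
(3,7)@ 3/4
(4,1)@ 0/5
(4,2)% 6/8
(4,3)@ 2/8
(4,4)% 4/8
(4,5)@ 3/6
(4,6)@ 4/6
(4,7)@ 3/3
(5,1)% 2/3
(5,2)% 3/5
(5,3)% 3/5
(5,4)@ 2/5
(5,5)% 1/4
(5,7)@ 2/2
Sum over 30 agents: 1/3 + 1/4 + 1/3 + 1/3 + 1/5 + 4/7 + 2/7 + 2/6 + 2/6 + 2/5 + 0/3 + 3/5 + 4/8 + 4/8 + 4/8 + 2/7 + 3/4 + 0/5 + 6/8 + 2/8 + 4/8 + 3/6 + 4/6 + 3/3 + 2/3 + 3/5 + 3/5 + 2/5 + 1/4 + 2/2 = 1917/140; mean = 1917/140 ÷ 30 = 639/1400 = 0.456428… → 0.456.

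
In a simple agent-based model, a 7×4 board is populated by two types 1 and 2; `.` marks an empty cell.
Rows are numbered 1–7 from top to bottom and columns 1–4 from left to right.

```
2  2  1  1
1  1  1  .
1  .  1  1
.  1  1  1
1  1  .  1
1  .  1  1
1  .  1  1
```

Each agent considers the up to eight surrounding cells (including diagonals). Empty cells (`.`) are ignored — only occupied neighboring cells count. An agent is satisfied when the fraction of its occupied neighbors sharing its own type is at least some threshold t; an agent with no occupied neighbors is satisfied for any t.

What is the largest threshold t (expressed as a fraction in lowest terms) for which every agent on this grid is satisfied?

(1,1)2 1/3
(1,2)2 1/5
(1,3)1 3/4
(1,4)1 2/2
(2,1)1 2/4
(2,2)1 5/7
(2,3)1 5/6
(3,1)1 3/3
(3,3)1 6/6
(3,4)1 4/4
(4,2)1 5/5
(4,3)1 6/6
(4,4)1 4/4
(5,1)1 3/3
(5,2)1 5/5
(5,4)1 4/4
(6,1)1 3/3
(6,3)1 5/5
(6,4)1 4/4
(7,1)1 1/1
(7,3)1 3/3
(7,4)1 3/3
The smallest same-type fraction is 1/5 at (1,2), which reduces to 1/5. Any threshold above that leaves this agent unsatisfied.

1/5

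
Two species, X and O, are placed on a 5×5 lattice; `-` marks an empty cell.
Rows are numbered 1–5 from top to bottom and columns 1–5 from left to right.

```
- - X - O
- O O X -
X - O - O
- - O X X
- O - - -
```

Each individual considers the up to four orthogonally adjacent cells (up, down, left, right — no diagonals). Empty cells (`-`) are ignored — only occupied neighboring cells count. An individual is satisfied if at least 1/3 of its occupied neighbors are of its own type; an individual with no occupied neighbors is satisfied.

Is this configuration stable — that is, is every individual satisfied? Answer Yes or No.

No

(1,3)X 0/1 not
(1,5)O 0/0 satisfied
(2,2)O 1/1 satisfied
(2,3)O 2/4 satisfied
(2,4)X 0/1 not
(3,1)X 0/0 satisfied
(3,3)O 2/2 satisfied
(3,5)O 0/1 not
(4,3)O 1/2 satisfied
(4,4)X 1/2 satisfied
(4,5)X 1/2 satisfied
(5,2)O 0/0 satisfied
For instance (1,3) has only 0/1 same-type neighbors, below 1/3.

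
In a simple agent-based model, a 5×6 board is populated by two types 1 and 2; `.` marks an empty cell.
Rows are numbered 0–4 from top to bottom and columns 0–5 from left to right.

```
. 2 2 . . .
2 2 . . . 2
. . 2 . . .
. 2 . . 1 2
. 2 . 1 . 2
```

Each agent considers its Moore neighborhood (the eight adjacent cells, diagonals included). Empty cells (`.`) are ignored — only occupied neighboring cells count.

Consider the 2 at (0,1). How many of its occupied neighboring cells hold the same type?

Occupied neighbors of (0,1): (0,2)=2, (1,0)=2, (1,1)=2.
Same type (2): 3 of 3.

3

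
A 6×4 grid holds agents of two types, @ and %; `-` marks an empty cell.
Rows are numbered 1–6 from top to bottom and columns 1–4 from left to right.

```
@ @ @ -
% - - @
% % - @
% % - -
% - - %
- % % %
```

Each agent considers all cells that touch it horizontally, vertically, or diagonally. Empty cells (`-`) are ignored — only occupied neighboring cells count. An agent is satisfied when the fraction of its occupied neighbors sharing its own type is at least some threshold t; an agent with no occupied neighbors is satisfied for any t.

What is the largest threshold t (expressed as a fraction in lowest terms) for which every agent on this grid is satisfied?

Row 1: (1,1)@ 1/2 · (1,2)@ 2/3 · (1,3)@ 2/2
Row 2: (2,1)% 2/4 · (2,4)@ 2/2
Row 3: (3,1)% 4/4 · (3,2)% 4/4 · (3,4)@ 1/1
Row 4: (4,1)% 4/4 · (4,2)% 4/4
Row 5: (5,1)% 3/3 · (5,4)% 2/2
Row 6: (6,2)% 2/2 · (6,3)% 3/3 · (6,4)% 2/2
The smallest same-type fraction is 1/2 at (1,1), which reduces to 1/2. Any threshold above that leaves this agent unsatisfied.

1/2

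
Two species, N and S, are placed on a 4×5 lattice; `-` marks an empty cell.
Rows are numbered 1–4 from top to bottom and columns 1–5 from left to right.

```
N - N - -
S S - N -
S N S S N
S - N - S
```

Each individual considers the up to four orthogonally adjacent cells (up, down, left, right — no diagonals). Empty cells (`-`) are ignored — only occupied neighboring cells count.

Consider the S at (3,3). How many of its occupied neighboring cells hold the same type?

Occupied neighbors of (3,3): (4,3)=N, (3,2)=N, (3,4)=S.
Same type (S): 1 of 3.

1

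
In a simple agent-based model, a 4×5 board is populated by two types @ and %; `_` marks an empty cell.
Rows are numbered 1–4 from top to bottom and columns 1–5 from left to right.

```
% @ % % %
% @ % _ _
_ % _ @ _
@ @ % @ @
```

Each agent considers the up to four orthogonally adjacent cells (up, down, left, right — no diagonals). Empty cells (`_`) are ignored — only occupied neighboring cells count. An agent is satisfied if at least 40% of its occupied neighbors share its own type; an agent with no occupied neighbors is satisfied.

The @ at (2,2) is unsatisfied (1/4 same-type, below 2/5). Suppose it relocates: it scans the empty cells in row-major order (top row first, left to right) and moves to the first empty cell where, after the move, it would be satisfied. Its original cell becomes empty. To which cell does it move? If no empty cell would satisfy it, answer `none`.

(3,5)

Vacating (2,2). Empty cells in order:
  (2,4): 1/3 same-type → still unsatisfied.
  (2,5): 0/1 same-type → still unsatisfied.
  (3,1): 1/3 same-type → still unsatisfied.
  (3,3): 1/4 same-type → still unsatisfied.
  (3,5): 2/2 same-type → satisfied — stop here.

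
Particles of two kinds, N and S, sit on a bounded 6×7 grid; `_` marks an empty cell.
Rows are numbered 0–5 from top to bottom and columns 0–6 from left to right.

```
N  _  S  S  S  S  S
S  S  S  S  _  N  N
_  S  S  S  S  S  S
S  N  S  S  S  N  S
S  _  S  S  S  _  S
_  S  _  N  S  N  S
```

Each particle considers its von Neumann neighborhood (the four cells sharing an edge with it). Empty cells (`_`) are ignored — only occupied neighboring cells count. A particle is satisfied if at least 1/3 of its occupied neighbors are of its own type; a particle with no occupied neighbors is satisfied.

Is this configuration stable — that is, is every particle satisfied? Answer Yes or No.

No

(0,0)N 0/1 ✗
(0,2)S 2/2 ✓
(0,3)S 3/3 ✓
(0,4)S 2/2 ✓
(0,5)S 2/3 ✓
(0,6)S 1/2 ✓
(1,0)S 1/2 ✓
(1,1)S 3/3 ✓
(1,2)S 4/4 ✓
(1,3)S 3/3 ✓
(1,5)N 1/3 ✓
(1,6)N 1/3 ✓
(2,1)S 2/3 ✓
(2,2)S 4/4 ✓
(2,3)S 4/4 ✓
(2,4)S 3/3 ✓
(2,5)S 2/4 ✓
(2,6)S 2/3 ✓
(3,0)S 1/2 ✓
(3,1)N 0/3 ✗
(3,2)S 3/4 ✓
(3,3)S 4/4 ✓
(3,4)S 3/4 ✓
(3,5)N 0/3 ✗
(3,6)S 2/3 ✓
(4,0)S 1/1 ✓
(4,2)S 2/2 ✓
(4,3)S 3/4 ✓
(4,4)S 3/3 ✓
(4,6)S 2/2 ✓
(5,1)S 0/0 ✓
(5,3)N 0/2 ✗
(5,4)S 1/3 ✓
(5,5)N 0/2 ✗
(5,6)S 1/2 ✓
For instance (0,0) has only 0/1 same-type neighbors, below 1/3.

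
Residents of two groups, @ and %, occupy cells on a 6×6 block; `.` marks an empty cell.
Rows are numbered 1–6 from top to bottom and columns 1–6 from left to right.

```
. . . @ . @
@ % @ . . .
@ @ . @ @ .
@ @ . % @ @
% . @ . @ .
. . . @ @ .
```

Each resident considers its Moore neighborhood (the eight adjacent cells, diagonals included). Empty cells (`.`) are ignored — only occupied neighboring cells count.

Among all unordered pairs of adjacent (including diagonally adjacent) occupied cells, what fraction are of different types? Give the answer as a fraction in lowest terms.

Scan each occupied cell's neighbors to the right and below (and the two forward diagonals) so each pair is counted once.
Row 1: @(1,4)–@(2,3)=  → 0/1 unlike.
Row 2: @(2,1)–%(2,2)≠ @(2,1)–@(3,1)= @(2,1)–@(3,2)= %(2,2)–@(2,3)≠ %(2,2)–@(3,2)≠ %(2,2)–@(3,1)≠ @(2,3)–@(3,4)= @(2,3)–@(3,2)=  → 4/8 unlike.
Row 3: @(3,1)–@(3,2)= @(3,1)–@(4,1)= @(3,1)–@(4,2)= @(3,2)–@(4,2)= @(3,2)–@(4,1)= @(3,4)–@(3,5)= @(3,4)–%(4,4)≠ @(3,4)–@(4,5)= @(3,5)–@(4,5)= @(3,5)–@(4,6)= @(3,5)–%(4,4)≠  → 2/11 unlike.
Row 4: @(4,1)–@(4,2)= @(4,1)–%(5,1)≠ @(4,2)–@(5,3)= @(4,2)–%(5,1)≠ %(4,4)–@(4,5)≠ %(4,4)–@(5,5)≠ %(4,4)–@(5,3)≠ @(4,5)–@(4,6)= @(4,5)–@(5,5)= @(4,6)–@(5,5)=  → 5/10 unlike.
Row 5: @(5,3)–@(6,4)= @(5,5)–@(6,5)= @(5,5)–@(6,4)=  → 0/3 unlike.
Row 6: @(6,4)–@(6,5)=  → 0/1 unlike.
Total adjacent occupied pairs: 34; unlike-type pairs: 11.
11/34 is already in lowest terms.

11/34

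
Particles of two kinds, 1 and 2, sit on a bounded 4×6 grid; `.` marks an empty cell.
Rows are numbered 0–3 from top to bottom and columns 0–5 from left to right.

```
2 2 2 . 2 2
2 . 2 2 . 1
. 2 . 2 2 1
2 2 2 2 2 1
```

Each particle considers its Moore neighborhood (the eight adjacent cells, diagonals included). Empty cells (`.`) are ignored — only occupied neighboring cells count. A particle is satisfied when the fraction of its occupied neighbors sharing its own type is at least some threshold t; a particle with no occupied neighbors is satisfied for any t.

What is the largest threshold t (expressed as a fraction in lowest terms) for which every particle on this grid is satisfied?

1/4

Row 0: (0,0)2 2/2 · (0,1)2 4/4 · (0,2)2 3/3 · (0,4)2 2/3 · (0,5)2 1/2
Row 1: (1,0)2 3/3 · (1,2)2 5/5 · (1,3)2 5/5 · (1,5)1 1/4
Row 2: (2,1)2 5/5 · (2,3)2 6/6 · (2,4)2 4/7 · (2,5)1 2/4
Row 3: (3,0)2 2/2 · (3,1)2 3/3 · (3,2)2 4/4 · (3,3)2 4/4 · (3,4)2 3/5 · (3,5)1 1/3
The smallest same-type fraction is 1/4 at (1,5), which reduces to 1/4. Any threshold above that leaves this particle unsatisfied.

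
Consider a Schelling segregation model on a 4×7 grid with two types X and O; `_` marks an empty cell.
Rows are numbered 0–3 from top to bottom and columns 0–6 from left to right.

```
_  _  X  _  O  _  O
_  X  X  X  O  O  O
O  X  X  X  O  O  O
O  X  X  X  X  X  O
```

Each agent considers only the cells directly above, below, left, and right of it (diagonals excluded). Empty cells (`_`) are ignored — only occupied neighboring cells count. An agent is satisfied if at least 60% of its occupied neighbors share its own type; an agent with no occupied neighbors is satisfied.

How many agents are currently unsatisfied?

(0,2)X 1/1 ok
(0,4)O 1/1 ok
(0,6)O 1/1 ok
(1,1)X 2/2 ok
(1,2)X 4/4 ok
(1,3)X 2/3 ok
(1,4)O 3/4 ok
(1,5)O 3/3 ok
(1,6)O 3/3 ok
(2,0)O 1/2 unhappy
(2,1)X 3/4 ok
(2,2)X 4/4 ok
(2,3)X 3/4 ok
(2,4)O 2/4 unhappy
(2,5)O 3/4 ok
(2,6)O 3/3 ok
(3,0)O 1/2 unhappy
(3,1)X 2/3 ok
(3,2)X 3/3 ok
(3,3)X 3/3 ok
(3,4)X 2/3 ok
(3,5)X 1/3 unhappy
(3,6)O 1/2 unhappy
Unsatisfied: (2,0), (2,4), (3,0), (3,5), (3,6) — 5 in total.

5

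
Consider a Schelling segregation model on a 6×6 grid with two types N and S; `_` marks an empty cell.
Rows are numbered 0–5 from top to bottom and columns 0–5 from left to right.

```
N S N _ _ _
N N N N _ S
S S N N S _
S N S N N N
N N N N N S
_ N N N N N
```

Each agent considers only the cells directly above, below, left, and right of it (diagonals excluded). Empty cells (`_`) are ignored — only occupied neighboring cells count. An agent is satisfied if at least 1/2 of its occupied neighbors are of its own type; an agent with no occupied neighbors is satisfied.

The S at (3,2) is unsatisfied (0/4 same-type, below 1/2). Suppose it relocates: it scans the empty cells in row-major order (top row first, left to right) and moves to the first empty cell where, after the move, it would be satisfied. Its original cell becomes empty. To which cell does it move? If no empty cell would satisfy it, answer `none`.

Vacating (3,2). Empty cells in order:
  (0,3): 0/2 same-type → still unsatisfied.
  (0,4): 0/0 same-type → satisfied — stop here.

(0,4)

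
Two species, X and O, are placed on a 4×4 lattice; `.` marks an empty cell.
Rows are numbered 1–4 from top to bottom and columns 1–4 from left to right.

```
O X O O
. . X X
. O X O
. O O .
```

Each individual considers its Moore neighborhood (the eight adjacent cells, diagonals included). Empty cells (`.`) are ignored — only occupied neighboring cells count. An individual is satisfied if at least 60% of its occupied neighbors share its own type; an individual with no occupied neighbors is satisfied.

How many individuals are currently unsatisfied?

(1,1)O 0/1 unhappy
(1,2)X 1/3 unhappy
(1,3)O 1/4 unhappy
(1,4)O 1/3 unhappy
(2,3)X 3/7 unhappy
(2,4)X 2/5 unhappy
(3,2)O 2/4 unhappy
(3,3)X 2/6 unhappy
(3,4)O 1/4 unhappy
(4,2)O 2/3 ok
(4,3)O 3/4 ok
Unsatisfied: (1,1), (1,2), (1,3), (1,4), (2,3), (2,4), (3,2), (3,3), (3,4) — 9 in total.

9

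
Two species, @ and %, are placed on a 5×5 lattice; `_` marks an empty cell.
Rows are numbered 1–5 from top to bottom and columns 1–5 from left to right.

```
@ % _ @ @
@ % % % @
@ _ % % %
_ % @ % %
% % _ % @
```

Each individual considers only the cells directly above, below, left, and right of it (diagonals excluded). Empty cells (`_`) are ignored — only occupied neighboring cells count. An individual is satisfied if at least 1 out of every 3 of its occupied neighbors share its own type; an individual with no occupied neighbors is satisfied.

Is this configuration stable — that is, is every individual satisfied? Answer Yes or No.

No

(1,1)@ 1/2 ok
(1,2)% 1/2 ok
(1,4)@ 1/2 ok
(1,5)@ 2/2 ok
(2,1)@ 2/3 ok
(2,2)% 2/3 ok
(2,3)% 3/3 ok
(2,4)% 2/4 ok
(2,5)@ 1/3 ok
(3,1)@ 1/1 ok
(3,3)% 2/3 ok
(3,4)% 4/4 ok
(3,5)% 2/3 ok
(4,2)% 1/2 ok
(4,3)@ 0/3 unhappy
(4,4)% 3/4 ok
(4,5)% 2/3 ok
(5,1)% 1/1 ok
(5,2)% 2/2 ok
(5,4)% 1/2 ok
(5,5)@ 0/2 unhappy
For instance (4,3) has only 0/3 same-type neighbors, below 1/3.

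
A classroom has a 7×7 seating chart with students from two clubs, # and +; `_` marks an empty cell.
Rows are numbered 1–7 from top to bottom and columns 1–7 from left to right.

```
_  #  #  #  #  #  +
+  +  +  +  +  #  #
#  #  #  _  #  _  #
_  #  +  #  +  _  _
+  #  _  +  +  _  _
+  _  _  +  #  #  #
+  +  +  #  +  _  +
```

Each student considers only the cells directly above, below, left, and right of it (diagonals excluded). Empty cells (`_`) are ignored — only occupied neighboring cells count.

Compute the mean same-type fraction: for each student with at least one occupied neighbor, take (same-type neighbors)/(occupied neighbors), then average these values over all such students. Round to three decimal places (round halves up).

Row 1: (1,2)# 1/2 · (1,3)# 2/3 · (1,4)# 2/3 · (1,5)# 2/3 · (1,6)# 2/3 · (1,7)+ 0/2
Row 2: (2,1)+ 1/2 · (2,2)+ 2/4 · (2,3)+ 2/4 · (2,4)+ 2/3 · (2,5)+ 1/4 · (2,6)# 2/3 · (2,7)# 2/3
Row 3: (3,1)# 1/2 · (3,2)# 3/4 · (3,3)# 1/3 · (3,5)# 0/2 · (3,7)# 1/1
Row 4: (4,2)# 2/3 · (4,3)+ 0/3 · (4,4)# 0/3 · (4,5)+ 1/3
Row 5: (5,1)+ 1/2 · (5,2)# 1/2 · (5,4)+ 2/3 · (5,5)+ 2/3
Row 6: (6,1)+ 2/2 · (6,4)+ 1/3 · (6,5)# 1/4 · (6,6)# 2/2 · (6,7)# 1/2
Row 7: (7,1)+ 2/2 · (7,2)+ 2/2 · (7,3)+ 1/2 · (7,4)# 0/3 · (7,5)+ 0/2 · (7,7)+ 0/1
Sum over 37 students: 1/2 + 2/3 + 2/3 + 2/3 + 2/3 + 0/2 + 1/2 + 2/4 + 2/4 + 2/3 + 1/4 + 2/3 + 2/3 + 1/2 + 3/4 + 1/3 + 0/2 + 1/1 + 2/3 + 0/3 + 0/3 + 1/3 + 1/2 + 1/2 + 2/3 + 2/3 + 2/2 + 1/3 + 1/4 + 2/2 + 1/2 + 2/2 + 2/2 + 1/2 + 0/3 + 0/2 + 0/1 = 221/12; mean = 221/12 ÷ 37 = 221/444 = 0.497747… → 0.498.

0.498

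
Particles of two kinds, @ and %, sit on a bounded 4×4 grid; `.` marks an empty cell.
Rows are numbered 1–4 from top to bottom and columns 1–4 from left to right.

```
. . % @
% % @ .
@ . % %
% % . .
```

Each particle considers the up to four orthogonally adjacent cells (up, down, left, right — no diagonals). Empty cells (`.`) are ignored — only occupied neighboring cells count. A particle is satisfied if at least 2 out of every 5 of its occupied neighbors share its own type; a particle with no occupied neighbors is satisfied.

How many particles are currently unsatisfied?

4

Row 1: (1,3)% 0/2 unhappy · (1,4)@ 0/1 unhappy
Row 2: (2,1)% 1/2 ok · (2,2)% 1/2 ok · (2,3)@ 0/3 unhappy
Row 3: (3,1)@ 0/2 unhappy · (3,3)% 1/2 ok · (3,4)% 1/1 ok
Row 4: (4,1)% 1/2 ok · (4,2)% 1/1 ok
Unsatisfied: (1,3), (1,4), (2,3), (3,1) — 4 in total.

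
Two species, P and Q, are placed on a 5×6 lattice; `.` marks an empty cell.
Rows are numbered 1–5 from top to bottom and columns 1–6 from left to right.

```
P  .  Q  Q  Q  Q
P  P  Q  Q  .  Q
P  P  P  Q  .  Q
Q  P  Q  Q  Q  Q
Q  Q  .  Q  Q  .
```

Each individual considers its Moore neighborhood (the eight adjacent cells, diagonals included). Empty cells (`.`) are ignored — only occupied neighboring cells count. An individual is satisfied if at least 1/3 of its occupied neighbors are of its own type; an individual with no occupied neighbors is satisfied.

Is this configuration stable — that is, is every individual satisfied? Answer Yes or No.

(1,1)P 2/2 satisfied
(1,3)Q 3/4 satisfied
(1,4)Q 4/4 satisfied
(1,5)Q 4/4 satisfied
(1,6)Q 2/2 satisfied
(2,1)P 4/4 satisfied
(2,2)P 5/7 satisfied
(2,3)Q 4/7 satisfied
(2,4)Q 5/6 satisfied
(2,6)Q 3/3 satisfied
(3,1)P 4/5 satisfied
(3,2)P 5/8 satisfied
(3,3)P 3/8 satisfied
(3,4)Q 5/6 satisfied
(3,6)Q 3/3 satisfied
(4,1)Q 2/5 satisfied
(4,2)P 3/7 satisfied
(4,3)Q 4/7 satisfied
(4,4)Q 5/6 satisfied
(4,5)Q 6/6 satisfied
(4,6)Q 3/3 satisfied
(5,1)Q 2/3 satisfied
(5,2)Q 3/4 satisfied
(5,4)Q 4/4 satisfied
(5,5)Q 4/4 satisfied
All meet the threshold, so the configuration is stable.

Yes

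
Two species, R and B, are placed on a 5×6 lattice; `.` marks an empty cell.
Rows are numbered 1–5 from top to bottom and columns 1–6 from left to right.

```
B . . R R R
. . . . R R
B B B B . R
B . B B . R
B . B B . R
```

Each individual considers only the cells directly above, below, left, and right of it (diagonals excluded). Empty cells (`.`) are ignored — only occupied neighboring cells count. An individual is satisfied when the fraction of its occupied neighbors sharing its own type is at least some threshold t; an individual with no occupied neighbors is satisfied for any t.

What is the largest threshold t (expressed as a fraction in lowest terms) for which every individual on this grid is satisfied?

(1,1)B — no occupied neighbors
(1,4)R 1/1
(1,5)R 3/3
(1,6)R 2/2
(2,5)R 2/2
(2,6)R 3/3
(3,1)B 2/2
(3,2)B 2/2
(3,3)B 3/3
(3,4)B 2/2
(3,6)R 2/2
(4,1)B 2/2
(4,3)B 3/3
(4,4)B 3/3
(4,6)R 2/2
(5,1)B 1/1
(5,3)B 2/2
(5,4)B 2/2
(5,6)R 1/1
The smallest same-type fraction is 1/1 at (1,4), which reduces to 1/1. Any threshold above that leaves this individual unsatisfied.

1/1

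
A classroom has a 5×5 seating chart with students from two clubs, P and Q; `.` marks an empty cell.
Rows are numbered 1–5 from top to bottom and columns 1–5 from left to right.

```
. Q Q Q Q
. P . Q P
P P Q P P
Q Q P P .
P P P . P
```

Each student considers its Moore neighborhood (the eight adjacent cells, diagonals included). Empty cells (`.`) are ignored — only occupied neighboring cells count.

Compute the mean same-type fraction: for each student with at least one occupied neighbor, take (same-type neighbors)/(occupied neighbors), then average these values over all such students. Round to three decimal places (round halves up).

0.571

Row 1: (1,2)Q 1/2 · (1,3)Q 3/4 · (1,4)Q 3/4 · (1,5)Q 2/3
Row 2: (2,2)P 2/5 · (2,4)Q 4/7 · (2,5)P 2/5
Row 3: (3,1)P 2/4 · (3,2)P 3/6 · (3,3)Q 2/7 · (3,4)P 4/6 · (3,5)P 3/4
Row 4: (4,1)Q 1/5 · (4,2)Q 2/8 · (4,3)P 5/7 · (4,4)P 5/6
Row 5: (5,1)P 1/3 · (5,2)P 3/5 · (5,3)P 3/4 · (5,5)P 1/1
Sum over 20 students: 1/2 + 3/4 + 3/4 + 2/3 + 2/5 + 4/7 + 2/5 + 2/4 + 3/6 + 2/7 + 4/6 + 3/4 + 1/5 + 2/8 + 5/7 + 5/6 + 1/3 + 3/5 + 3/4 + 1/1 = 1599/140; mean = 1599/140 ÷ 20 = 1599/2800 = 0.571071… → 0.571.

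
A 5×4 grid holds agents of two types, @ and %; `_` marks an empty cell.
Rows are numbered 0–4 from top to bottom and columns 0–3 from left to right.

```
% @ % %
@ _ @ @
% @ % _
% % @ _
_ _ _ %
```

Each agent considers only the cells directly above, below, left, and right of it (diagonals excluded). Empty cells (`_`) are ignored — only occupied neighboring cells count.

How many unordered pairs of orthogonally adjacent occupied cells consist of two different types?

Scan each occupied cell's neighbors to the right and below so each pair is counted once.
From row 0: 5 unlike of 6 pairs (running 5/6).
From row 1: 2 unlike of 3 pairs (running 7/9).
From row 2: 4 unlike of 5 pairs (running 11/14).
From row 3: 1 unlike of 2 pairs (running 12/16).
Total adjacent occupied pairs: 16; unlike-type pairs: 12.

12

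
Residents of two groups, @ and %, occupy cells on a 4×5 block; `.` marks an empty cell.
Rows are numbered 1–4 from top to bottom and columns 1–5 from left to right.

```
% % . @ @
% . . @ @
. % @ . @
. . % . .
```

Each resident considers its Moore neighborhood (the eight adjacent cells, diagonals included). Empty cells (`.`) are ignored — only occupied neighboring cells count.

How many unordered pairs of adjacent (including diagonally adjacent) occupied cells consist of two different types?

2

Scan each occupied cell's neighbors to the right and below (and the two forward diagonals) so each pair is counted once.
From row 1: 0 unlike of 8 pairs (running 0/8).
From row 2: 0 unlike of 5 pairs (running 0/13).
From row 3: 2 unlike of 3 pairs (running 2/16).
Total adjacent occupied pairs: 16; unlike-type pairs: 2.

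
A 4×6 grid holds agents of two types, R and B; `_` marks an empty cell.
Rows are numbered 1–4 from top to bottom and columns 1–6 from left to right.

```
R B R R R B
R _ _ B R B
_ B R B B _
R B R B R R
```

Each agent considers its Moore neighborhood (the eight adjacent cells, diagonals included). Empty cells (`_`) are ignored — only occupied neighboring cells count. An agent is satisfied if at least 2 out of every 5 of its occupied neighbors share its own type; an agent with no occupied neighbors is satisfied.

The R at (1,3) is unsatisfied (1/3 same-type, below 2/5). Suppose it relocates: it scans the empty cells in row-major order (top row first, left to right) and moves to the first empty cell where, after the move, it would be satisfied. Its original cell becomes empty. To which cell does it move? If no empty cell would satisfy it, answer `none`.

(2,2)

Vacating (1,3). Empty cells in order:
  (2,2): 3/5 same-type → satisfied — stop here.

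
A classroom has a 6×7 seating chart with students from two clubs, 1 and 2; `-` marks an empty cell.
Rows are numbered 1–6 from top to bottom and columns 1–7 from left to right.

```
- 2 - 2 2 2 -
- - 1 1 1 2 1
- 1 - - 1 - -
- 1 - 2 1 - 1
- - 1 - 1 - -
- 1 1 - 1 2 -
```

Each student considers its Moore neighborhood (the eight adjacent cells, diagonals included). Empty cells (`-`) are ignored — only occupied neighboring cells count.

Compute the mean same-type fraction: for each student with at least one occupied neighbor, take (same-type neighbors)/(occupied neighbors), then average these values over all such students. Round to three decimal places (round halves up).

0.510

(1,2)2 0/1
(1,4)2 1/4
(1,5)2 3/5
(1,6)2 2/4
(2,3)1 2/4
(2,4)1 3/5
(2,5)1 2/6
(2,6)2 2/5
(2,7)1 0/2
(3,2)1 2/2
(3,5)1 3/5
(4,2)1 2/2
(4,4)2 0/4
(4,5)1 2/3
(4,7)1 — no occupied neighbors
(5,3)1 3/4
(5,5)1 2/4
(6,2)1 2/2
(6,3)1 2/2
(6,5)1 1/2
(6,6)2 0/2
Sum over 20 students: 0/1 + 1/4 + 3/5 + 2/4 + 2/4 + 3/5 + 2/6 + 2/5 + 0/2 + 2/2 + 3/5 + 2/2 + 0/4 + 2/3 + 3/4 + 2/4 + 2/2 + 2/2 + 1/2 + 0/2 = 51/5; mean = 51/5 ÷ 20 = 51/100 = 0.51 → 0.510.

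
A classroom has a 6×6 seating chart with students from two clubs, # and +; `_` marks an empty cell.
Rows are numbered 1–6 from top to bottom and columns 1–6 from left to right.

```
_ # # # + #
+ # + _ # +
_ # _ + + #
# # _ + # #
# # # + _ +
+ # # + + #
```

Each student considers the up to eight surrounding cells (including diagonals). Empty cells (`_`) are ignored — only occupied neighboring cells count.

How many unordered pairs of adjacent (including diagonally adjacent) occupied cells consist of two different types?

34

Scan each occupied cell's neighbors to the right and below (and the two forward diagonals) so each pair is counted once.
From row 1: 8 unlike of 15 pairs (running 8/15).
From row 2: 8 unlike of 12 pairs (running 16/27).
From row 3: 4 unlike of 11 pairs (running 20/38).
From row 4: 5 unlike of 13 pairs (running 25/51).
From row 5: 6 unlike of 16 pairs (running 31/67).
From row 6: 3 unlike of 5 pairs (running 34/72).
Total adjacent occupied pairs: 72; unlike-type pairs: 34.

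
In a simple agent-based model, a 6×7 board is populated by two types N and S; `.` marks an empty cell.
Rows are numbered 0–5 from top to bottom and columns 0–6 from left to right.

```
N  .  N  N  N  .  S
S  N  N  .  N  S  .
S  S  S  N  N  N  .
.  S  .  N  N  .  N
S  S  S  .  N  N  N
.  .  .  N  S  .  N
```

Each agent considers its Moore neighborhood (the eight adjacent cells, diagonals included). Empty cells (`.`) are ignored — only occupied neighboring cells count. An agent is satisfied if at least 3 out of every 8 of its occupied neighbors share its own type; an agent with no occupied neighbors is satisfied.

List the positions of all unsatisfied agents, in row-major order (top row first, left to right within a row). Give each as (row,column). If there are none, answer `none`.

(1,5), (2,2), (5,3), (5,4)

Row 0: (0,0)N 1/2 satisfied · (0,2)N 3/3 satisfied · (0,3)N 4/4 satisfied · (0,4)N 2/3 satisfied · (0,6)S 1/1 satisfied
Row 1: (1,0)S 2/4 satisfied · (1,1)N 3/7 satisfied · (1,2)N 4/6 satisfied · (1,4)N 5/6 satisfied · (1,5)S 1/5 not
Row 2: (2,0)S 3/4 satisfied · (2,1)S 4/6 satisfied · (2,2)S 2/6 not · (2,3)N 5/6 satisfied · (2,4)N 5/6 satisfied · (2,5)N 4/5 satisfied
Row 3: (3,1)S 6/6 satisfied · (3,3)N 4/6 satisfied · (3,4)N 6/6 satisfied · (3,6)N 3/3 satisfied
Row 4: (4,0)S 2/2 satisfied · (4,1)S 3/3 satisfied · (4,2)S 2/4 satisfied · (4,4)N 4/5 satisfied · (4,5)N 5/6 satisfied · (4,6)N 3/3 satisfied
Row 5: (5,3)N 1/3 not · (5,4)S 0/3 not · (5,6)N 2/2 satisfied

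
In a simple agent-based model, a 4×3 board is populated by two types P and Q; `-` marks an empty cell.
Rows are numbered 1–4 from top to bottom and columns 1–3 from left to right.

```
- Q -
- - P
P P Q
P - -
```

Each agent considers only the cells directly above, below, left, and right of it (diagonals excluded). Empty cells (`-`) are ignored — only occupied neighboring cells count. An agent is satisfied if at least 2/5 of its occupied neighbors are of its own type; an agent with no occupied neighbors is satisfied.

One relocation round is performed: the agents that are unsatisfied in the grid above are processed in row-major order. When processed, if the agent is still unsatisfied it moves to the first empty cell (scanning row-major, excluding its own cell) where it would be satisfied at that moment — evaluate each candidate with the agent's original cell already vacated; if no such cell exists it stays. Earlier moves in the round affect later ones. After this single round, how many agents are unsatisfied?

Initially unsatisfied (in order): (2,3), (3,3).
  (2,3) → (2,1).
  (3,3) → (1,1).
Resulting grid:
Q Q -
P - -
P P -
P - -
All satisfied now.

0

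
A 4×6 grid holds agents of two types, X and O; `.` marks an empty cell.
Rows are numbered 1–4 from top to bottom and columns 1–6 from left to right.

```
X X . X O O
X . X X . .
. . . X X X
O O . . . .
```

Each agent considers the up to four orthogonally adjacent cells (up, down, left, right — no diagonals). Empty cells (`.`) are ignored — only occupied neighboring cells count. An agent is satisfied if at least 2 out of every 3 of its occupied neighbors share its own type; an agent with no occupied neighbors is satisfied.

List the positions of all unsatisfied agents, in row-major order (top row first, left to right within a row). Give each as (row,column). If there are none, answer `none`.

(1,4), (1,5)

Row 1: (1,1)X 2/2 satisfied · (1,2)X 1/1 satisfied · (1,4)X 1/2 not · (1,5)O 1/2 not · (1,6)O 1/1 satisfied
Row 2: (2,1)X 1/1 satisfied · (2,3)X 1/1 satisfied · (2,4)X 3/3 satisfied
Row 3: (3,4)X 2/2 satisfied · (3,5)X 2/2 satisfied · (3,6)X 1/1 satisfied
Row 4: (4,1)O 1/1 satisfied · (4,2)O 1/1 satisfied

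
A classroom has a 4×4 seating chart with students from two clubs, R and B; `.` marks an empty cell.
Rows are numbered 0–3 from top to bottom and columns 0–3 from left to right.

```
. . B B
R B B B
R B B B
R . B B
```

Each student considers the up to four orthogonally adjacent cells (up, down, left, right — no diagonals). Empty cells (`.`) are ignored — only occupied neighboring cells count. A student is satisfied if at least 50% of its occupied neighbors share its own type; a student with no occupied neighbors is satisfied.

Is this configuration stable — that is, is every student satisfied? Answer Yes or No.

(0,2)B 2/2 ok
(0,3)B 2/2 ok
(1,0)R 1/2 ok
(1,1)B 2/3 ok
(1,2)B 4/4 ok
(1,3)B 3/3 ok
(2,0)R 2/3 ok
(2,1)B 2/3 ok
(2,2)B 4/4 ok
(2,3)B 3/3 ok
(3,0)R 1/1 ok
(3,2)B 2/2 ok
(3,3)B 2/2 ok
All meet the threshold, so the configuration is stable.

Yes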